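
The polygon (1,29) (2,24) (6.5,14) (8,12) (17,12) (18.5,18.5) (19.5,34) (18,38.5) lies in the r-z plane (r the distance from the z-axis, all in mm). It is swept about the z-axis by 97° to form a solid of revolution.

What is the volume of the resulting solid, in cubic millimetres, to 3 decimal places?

Profile (r,z), 8 vertices: (1,29) (2,24) (6.5,14) (8,12) (17,12) (18.5,18.5) (19.5,34) (18,38.5)
edge 0: (1,29)→(2,24)  cross = 1·24 − 2·29 = -34.0000; (r_i+r_j)·cross = 3·-34.0000 = -102.0000
edge 1: (2,24)→(6.5,14)  cross = 2·14 − 6.5·24 = -128.0000; (r_i+r_j)·cross = 8.5·-128.0000 = -1088.0000
edge 2: (6.5,14)→(8,12)  cross = 6.5·12 − 8·14 = -34.0000; (r_i+r_j)·cross = 14.5·-34.0000 = -493.0000
edge 3: (8,12)→(17,12)  cross = 8·12 − 17·12 = -108.0000; (r_i+r_j)·cross = 25·-108.0000 = -2700.0000
edge 4: (17,12)→(18.5,18.5)  cross = 17·18.5 − 18.5·12 = 92.5000; (r_i+r_j)·cross = 35.5·92.5000 = 3283.7500
edge 5: (18.5,18.5)→(19.5,34)  cross = 18.5·34 − 19.5·18.5 = 268.2500; (r_i+r_j)·cross = 38·268.2500 = 10193.5000
edge 6: (19.5,34)→(18,38.5)  cross = 19.5·38.5 − 18·34 = 138.7500; (r_i+r_j)·cross = 37.5·138.7500 = 5203.1250
edge 7: (18,38.5)→(1,29)  cross = 18·29 − 1·38.5 = 483.5000; (r_i+r_j)·cross = 19·483.5000 = 9186.5000
Σcross = 679.0000 → A = |Σcross|/2 = 339.5000 mm²
Σ(r_i+r_j)·cross = 23483.8750 → first moment M = |Σ|/6 = 3913.9792
R_c = M/A = 3913.9792/339.5000 = 11.5287 mm
θ = 97° = 1.692969 rad
V = θ·R_c·A = 1.692969·11.5287·339.5000 = 6626.247 mm³

Volume = 6626.247 mm³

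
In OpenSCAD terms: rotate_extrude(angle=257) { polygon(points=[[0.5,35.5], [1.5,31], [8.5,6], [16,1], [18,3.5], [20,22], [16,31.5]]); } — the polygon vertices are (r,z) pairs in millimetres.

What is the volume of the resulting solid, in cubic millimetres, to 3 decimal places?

Volume = 20959.135 mm³

Profile (r,z), 7 vertices: (0.5,35.5) (1.5,31) (8.5,6) (16,1) (18,3.5) (20,22) (16,31.5)
edge 0: (0.5,35.5)→(1.5,31)  cross = 0.5·31 − 1.5·35.5 = -37.7500; (r_i+r_j)·cross = 2·-37.7500 = -75.5000
edge 1: (1.5,31)→(8.5,6)  cross = 1.5·6 − 8.5·31 = -254.5000; (r_i+r_j)·cross = 10·-254.5000 = -2545.0000
edge 2: (8.5,6)→(16,1)  cross = 8.5·1 − 16·6 = -87.5000; (r_i+r_j)·cross = 24.5·-87.5000 = -2143.7500
edge 3: (16,1)→(18,3.5)  cross = 16·3.5 − 18·1 = 38.0000; (r_i+r_j)·cross = 34·38.0000 = 1292.0000
edge 4: (18,3.5)→(20,22)  cross = 18·22 − 20·3.5 = 326.0000; (r_i+r_j)·cross = 38·326.0000 = 12388.0000
edge 5: (20,22)→(16,31.5)  cross = 20·31.5 − 16·22 = 278.0000; (r_i+r_j)·cross = 36·278.0000 = 10008.0000
edge 6: (16,31.5)→(0.5,35.5)  cross = 16·35.5 − 0.5·31.5 = 552.2500; (r_i+r_j)·cross = 16.5·552.2500 = 9112.1250
Σcross = 814.5000 → A = |Σcross|/2 = 407.2500 mm²
Σ(r_i+r_j)·cross = 28035.8750 → first moment M = |Σ|/6 = 4672.6458
R_c = M/A = 4672.6458/407.2500 = 11.4737 mm
θ = 257° = 4.485496 rad
V = θ·R_c·A = 4.485496·11.4737·407.2500 = 20959.135 mm³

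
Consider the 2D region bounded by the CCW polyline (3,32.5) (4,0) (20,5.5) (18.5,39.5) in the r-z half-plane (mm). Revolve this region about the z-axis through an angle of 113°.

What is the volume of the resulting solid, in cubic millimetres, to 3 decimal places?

Profile (r,z), 4 vertices: (3,32.5) (4,0) (20,5.5) (18.5,39.5)
edge 0: (3,32.5)→(4,0)  cross = 3·0 − 4·32.5 = -130.0000; (r_i+r_j)·cross = 7·-130.0000 = -910.0000
edge 1: (4,0)→(20,5.5)  cross = 4·5.5 − 20·0 = 22.0000; (r_i+r_j)·cross = 24·22.0000 = 528.0000
edge 2: (20,5.5)→(18.5,39.5)  cross = 20·39.5 − 18.5·5.5 = 688.2500; (r_i+r_j)·cross = 38.5·688.2500 = 26497.6250
edge 3: (18.5,39.5)→(3,32.5)  cross = 18.5·32.5 − 3·39.5 = 482.7500; (r_i+r_j)·cross = 21.5·482.7500 = 10379.1250
Σcross = 1063.0000 → A = |Σcross|/2 = 531.5000 mm²
Σ(r_i+r_j)·cross = 36494.7500 → first moment M = |Σ|/6 = 6082.4583
R_c = M/A = 6082.4583/531.5000 = 11.4439 mm
θ = 113° = 1.972222 rad
V = θ·R_c·A = 1.972222·11.4439·531.5000 = 11995.958 mm³

Volume = 11995.958 mm³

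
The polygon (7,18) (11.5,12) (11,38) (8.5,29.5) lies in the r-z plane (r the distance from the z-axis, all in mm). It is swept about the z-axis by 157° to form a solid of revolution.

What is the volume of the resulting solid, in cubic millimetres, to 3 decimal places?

Profile (r,z), 4 vertices: (7,18) (11.5,12) (11,38) (8.5,29.5)
edge 0: (7,18)→(11.5,12)  cross = 7·12 − 11.5·18 = -123.0000; (r_i+r_j)·cross = 18.5·-123.0000 = -2275.5000
edge 1: (11.5,12)→(11,38)  cross = 11.5·38 − 11·12 = 305.0000; (r_i+r_j)·cross = 22.5·305.0000 = 6862.5000
edge 2: (11,38)→(8.5,29.5)  cross = 11·29.5 − 8.5·38 = 1.5000; (r_i+r_j)·cross = 19.5·1.5000 = 29.2500
edge 3: (8.5,29.5)→(7,18)  cross = 8.5·18 − 7·29.5 = -53.5000; (r_i+r_j)·cross = 15.5·-53.5000 = -829.2500
Σcross = 130.0000 → A = |Σcross|/2 = 65.0000 mm²
Σ(r_i+r_j)·cross = 3787.0000 → first moment M = |Σ|/6 = 631.1667
R_c = M/A = 631.1667/65.0000 = 9.7103 mm
θ = 157° = 2.740167 rad
V = θ·R_c·A = 2.740167·9.7103·65.0000 = 1729.502 mm³

Volume = 1729.502 mm³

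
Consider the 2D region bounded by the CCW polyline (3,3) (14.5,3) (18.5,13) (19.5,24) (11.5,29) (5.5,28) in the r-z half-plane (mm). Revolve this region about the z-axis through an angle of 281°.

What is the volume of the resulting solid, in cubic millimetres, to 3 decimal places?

Profile (r,z), 6 vertices: (3,3) (14.5,3) (18.5,13) (19.5,24) (11.5,29) (5.5,28)
edge 0: (3,3)→(14.5,3)  cross = 3·3 − 14.5·3 = -34.5000; (r_i+r_j)·cross = 17.5·-34.5000 = -603.7500
edge 1: (14.5,3)→(18.5,13)  cross = 14.5·13 − 18.5·3 = 133.0000; (r_i+r_j)·cross = 33·133.0000 = 4389.0000
edge 2: (18.5,13)→(19.5,24)  cross = 18.5·24 − 19.5·13 = 190.5000; (r_i+r_j)·cross = 38·190.5000 = 7239.0000
edge 3: (19.5,24)→(11.5,29)  cross = 19.5·29 − 11.5·24 = 289.5000; (r_i+r_j)·cross = 31·289.5000 = 8974.5000
edge 4: (11.5,29)→(5.5,28)  cross = 11.5·28 − 5.5·29 = 162.5000; (r_i+r_j)·cross = 17·162.5000 = 2762.5000
edge 5: (5.5,28)→(3,3)  cross = 5.5·3 − 3·28 = -67.5000; (r_i+r_j)·cross = 8.5·-67.5000 = -573.7500
Σcross = 673.5000 → A = |Σcross|/2 = 336.7500 mm²
Σ(r_i+r_j)·cross = 22187.5000 → first moment M = |Σ|/6 = 3697.9167
R_c = M/A = 3697.9167/336.7500 = 10.9812 mm
θ = 281° = 4.904375 rad
V = θ·R_c·A = 4.904375·10.9812·336.7500 = 18135.971 mm³

Volume = 18135.971 mm³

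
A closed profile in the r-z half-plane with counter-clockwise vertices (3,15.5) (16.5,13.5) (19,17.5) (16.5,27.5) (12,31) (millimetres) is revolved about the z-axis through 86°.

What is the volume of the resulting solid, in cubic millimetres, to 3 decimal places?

Profile (r,z), 5 vertices: (3,15.5) (16.5,13.5) (19,17.5) (16.5,27.5) (12,31)
edge 0: (3,15.5)→(16.5,13.5)  cross = 3·13.5 − 16.5·15.5 = -215.2500; (r_i+r_j)·cross = 19.5·-215.2500 = -4197.3750
edge 1: (16.5,13.5)→(19,17.5)  cross = 16.5·17.5 − 19·13.5 = 32.2500; (r_i+r_j)·cross = 35.5·32.2500 = 1144.8750
edge 2: (19,17.5)→(16.5,27.5)  cross = 19·27.5 − 16.5·17.5 = 233.7500; (r_i+r_j)·cross = 35.5·233.7500 = 8298.1250
edge 3: (16.5,27.5)→(12,31)  cross = 16.5·31 − 12·27.5 = 181.5000; (r_i+r_j)·cross = 28.5·181.5000 = 5172.7500
edge 4: (12,31)→(3,15.5)  cross = 12·15.5 − 3·31 = 93.0000; (r_i+r_j)·cross = 15·93.0000 = 1395.0000
Σcross = 325.2500 → A = |Σcross|/2 = 162.6250 mm²
Σ(r_i+r_j)·cross = 11813.3750 → first moment M = |Σ|/6 = 1968.8958
R_c = M/A = 1968.8958/162.6250 = 12.1070 mm
θ = 86° = 1.500983 rad
V = θ·R_c·A = 1.500983·12.1070·162.6250 = 2955.279 mm³

Volume = 2955.279 mm³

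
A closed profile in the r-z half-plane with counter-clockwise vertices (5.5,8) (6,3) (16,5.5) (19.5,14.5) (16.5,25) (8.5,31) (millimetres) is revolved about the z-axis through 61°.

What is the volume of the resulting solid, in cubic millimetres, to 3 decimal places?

Volume = 3320.535 mm³

Profile (r,z), 6 vertices: (5.5,8) (6,3) (16,5.5) (19.5,14.5) (16.5,25) (8.5,31)
edge 0: (5.5,8)→(6,3)  cross = 5.5·3 − 6·8 = -31.5000; (r_i+r_j)·cross = 11.5·-31.5000 = -362.2500
edge 1: (6,3)→(16,5.5)  cross = 6·5.5 − 16·3 = -15.0000; (r_i+r_j)·cross = 22·-15.0000 = -330.0000
edge 2: (16,5.5)→(19.5,14.5)  cross = 16·14.5 − 19.5·5.5 = 124.7500; (r_i+r_j)·cross = 35.5·124.7500 = 4428.6250
edge 3: (19.5,14.5)→(16.5,25)  cross = 19.5·25 − 16.5·14.5 = 248.2500; (r_i+r_j)·cross = 36·248.2500 = 8937.0000
edge 4: (16.5,25)→(8.5,31)  cross = 16.5·31 − 8.5·25 = 299.0000; (r_i+r_j)·cross = 25·299.0000 = 7475.0000
edge 5: (8.5,31)→(5.5,8)  cross = 8.5·8 − 5.5·31 = -102.5000; (r_i+r_j)·cross = 14·-102.5000 = -1435.0000
Σcross = 523.0000 → A = |Σcross|/2 = 261.5000 mm²
Σ(r_i+r_j)·cross = 18713.3750 → first moment M = |Σ|/6 = 3118.8958
R_c = M/A = 3118.8958/261.5000 = 11.9269 mm
θ = 61° = 1.064651 rad
V = θ·R_c·A = 1.064651·11.9269·261.5000 = 3320.535 mm³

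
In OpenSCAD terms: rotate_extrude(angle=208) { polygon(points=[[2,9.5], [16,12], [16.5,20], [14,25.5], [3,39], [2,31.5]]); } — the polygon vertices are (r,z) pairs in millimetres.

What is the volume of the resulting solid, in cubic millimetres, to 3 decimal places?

Volume = 8374.992 mm³

Profile (r,z), 6 vertices: (2,9.5) (16,12) (16.5,20) (14,25.5) (3,39) (2,31.5)
edge 0: (2,9.5)→(16,12)  cross = 2·12 − 16·9.5 = -128.0000; (r_i+r_j)·cross = 18·-128.0000 = -2304.0000
edge 1: (16,12)→(16.5,20)  cross = 16·20 − 16.5·12 = 122.0000; (r_i+r_j)·cross = 32.5·122.0000 = 3965.0000
edge 2: (16.5,20)→(14,25.5)  cross = 16.5·25.5 − 14·20 = 140.7500; (r_i+r_j)·cross = 30.5·140.7500 = 4292.8750
edge 3: (14,25.5)→(3,39)  cross = 14·39 − 3·25.5 = 469.5000; (r_i+r_j)·cross = 17·469.5000 = 7981.5000
edge 4: (3,39)→(2,31.5)  cross = 3·31.5 − 2·39 = 16.5000; (r_i+r_j)·cross = 5·16.5000 = 82.5000
edge 5: (2,31.5)→(2,9.5)  cross = 2·9.5 − 2·31.5 = -44.0000; (r_i+r_j)·cross = 4·-44.0000 = -176.0000
Σcross = 576.7500 → A = |Σcross|/2 = 288.3750 mm²
Σ(r_i+r_j)·cross = 13841.8750 → first moment M = |Σ|/6 = 2306.9792
R_c = M/A = 2306.9792/288.3750 = 7.9999 mm
θ = 208° = 3.630285 rad
V = θ·R_c·A = 3.630285·7.9999·288.3750 = 8374.992 mm³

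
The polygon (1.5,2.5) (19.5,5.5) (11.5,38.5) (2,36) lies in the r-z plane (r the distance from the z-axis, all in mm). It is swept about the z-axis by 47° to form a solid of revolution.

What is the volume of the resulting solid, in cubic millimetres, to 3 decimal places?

Profile (r,z), 4 vertices: (1.5,2.5) (19.5,5.5) (11.5,38.5) (2,36)
edge 0: (1.5,2.5)→(19.5,5.5)  cross = 1.5·5.5 − 19.5·2.5 = -40.5000; (r_i+r_j)·cross = 21·-40.5000 = -850.5000
edge 1: (19.5,5.5)→(11.5,38.5)  cross = 19.5·38.5 − 11.5·5.5 = 687.5000; (r_i+r_j)·cross = 31·687.5000 = 21312.5000
edge 2: (11.5,38.5)→(2,36)  cross = 11.5·36 − 2·38.5 = 337.0000; (r_i+r_j)·cross = 13.5·337.0000 = 4549.5000
edge 3: (2,36)→(1.5,2.5)  cross = 2·2.5 − 1.5·36 = -49.0000; (r_i+r_j)·cross = 3.5·-49.0000 = -171.5000
Σcross = 935.0000 → A = |Σcross|/2 = 467.5000 mm²
Σ(r_i+r_j)·cross = 24840.0000 → first moment M = |Σ|/6 = 4140.0000
R_c = M/A = 4140.0000/467.5000 = 8.8556 mm
θ = 47° = 0.820305 rad
V = θ·R_c·A = 0.820305·8.8556·467.5000 = 3396.062 mm³

Volume = 3396.062 mm³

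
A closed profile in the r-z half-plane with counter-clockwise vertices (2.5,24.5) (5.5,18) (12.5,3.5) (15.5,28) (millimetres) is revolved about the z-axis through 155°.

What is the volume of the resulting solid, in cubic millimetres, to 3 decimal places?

Profile (r,z), 4 vertices: (2.5,24.5) (5.5,18) (12.5,3.5) (15.5,28)
edge 0: (2.5,24.5)→(5.5,18)  cross = 2.5·18 − 5.5·24.5 = -89.7500; (r_i+r_j)·cross = 8·-89.7500 = -718.0000
edge 1: (5.5,18)→(12.5,3.5)  cross = 5.5·3.5 − 12.5·18 = -205.7500; (r_i+r_j)·cross = 18·-205.7500 = -3703.5000
edge 2: (12.5,3.5)→(15.5,28)  cross = 12.5·28 − 15.5·3.5 = 295.7500; (r_i+r_j)·cross = 28·295.7500 = 8281.0000
edge 3: (15.5,28)→(2.5,24.5)  cross = 15.5·24.5 − 2.5·28 = 309.7500; (r_i+r_j)·cross = 18·309.7500 = 5575.5000
Σcross = 310.0000 → A = |Σcross|/2 = 155.0000 mm²
Σ(r_i+r_j)·cross = 9435.0000 → first moment M = |Σ|/6 = 1572.5000
R_c = M/A = 1572.5000/155.0000 = 10.1452 mm
θ = 155° = 2.705260 rad
V = θ·R_c·A = 2.705260·10.1452·155.0000 = 4254.022 mm³

Volume = 4254.022 mm³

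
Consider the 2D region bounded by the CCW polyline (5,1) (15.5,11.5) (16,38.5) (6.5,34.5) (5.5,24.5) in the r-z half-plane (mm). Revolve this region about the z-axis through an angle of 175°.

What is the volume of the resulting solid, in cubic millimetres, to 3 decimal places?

Profile (r,z), 5 vertices: (5,1) (15.5,11.5) (16,38.5) (6.5,34.5) (5.5,24.5)
edge 0: (5,1)→(15.5,11.5)  cross = 5·11.5 − 15.5·1 = 42.0000; (r_i+r_j)·cross = 20.5·42.0000 = 861.0000
edge 1: (15.5,11.5)→(16,38.5)  cross = 15.5·38.5 − 16·11.5 = 412.7500; (r_i+r_j)·cross = 31.5·412.7500 = 13001.6250
edge 2: (16,38.5)→(6.5,34.5)  cross = 16·34.5 − 6.5·38.5 = 301.7500; (r_i+r_j)·cross = 22.5·301.7500 = 6789.3750
edge 3: (6.5,34.5)→(5.5,24.5)  cross = 6.5·24.5 − 5.5·34.5 = -30.5000; (r_i+r_j)·cross = 12·-30.5000 = -366.0000
edge 4: (5.5,24.5)→(5,1)  cross = 5.5·1 − 5·24.5 = -117.0000; (r_i+r_j)·cross = 10.5·-117.0000 = -1228.5000
Σcross = 609.0000 → A = |Σcross|/2 = 304.5000 mm²
Σ(r_i+r_j)·cross = 19057.5000 → first moment M = |Σ|/6 = 3176.2500
R_c = M/A = 3176.2500/304.5000 = 10.4310 mm
θ = 175° = 3.054326 rad
V = θ·R_c·A = 3.054326·10.4310·304.5000 = 9701.304 mm³

Volume = 9701.304 mm³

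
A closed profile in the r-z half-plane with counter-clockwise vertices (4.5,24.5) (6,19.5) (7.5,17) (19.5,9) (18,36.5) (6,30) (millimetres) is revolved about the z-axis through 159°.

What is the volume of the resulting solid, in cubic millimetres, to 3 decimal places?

Profile (r,z), 6 vertices: (4.5,24.5) (6,19.5) (7.5,17) (19.5,9) (18,36.5) (6,30)
edge 0: (4.5,24.5)→(6,19.5)  cross = 4.5·19.5 − 6·24.5 = -59.2500; (r_i+r_j)·cross = 10.5·-59.2500 = -622.1250
edge 1: (6,19.5)→(7.5,17)  cross = 6·17 − 7.5·19.5 = -44.2500; (r_i+r_j)·cross = 13.5·-44.2500 = -597.3750
edge 2: (7.5,17)→(19.5,9)  cross = 7.5·9 − 19.5·17 = -264.0000; (r_i+r_j)·cross = 27·-264.0000 = -7128.0000
edge 3: (19.5,9)→(18,36.5)  cross = 19.5·36.5 − 18·9 = 549.7500; (r_i+r_j)·cross = 37.5·549.7500 = 20615.6250
edge 4: (18,36.5)→(6,30)  cross = 18·30 − 6·36.5 = 321.0000; (r_i+r_j)·cross = 24·321.0000 = 7704.0000
edge 5: (6,30)→(4.5,24.5)  cross = 6·24.5 − 4.5·30 = 12.0000; (r_i+r_j)·cross = 10.5·12.0000 = 126.0000
Σcross = 515.2500 → A = |Σcross|/2 = 257.6250 mm²
Σ(r_i+r_j)·cross = 20098.1250 → first moment M = |Σ|/6 = 3349.6875
R_c = M/A = 3349.6875/257.6250 = 13.0022 mm
θ = 159° = 2.775074 rad
V = θ·R_c·A = 2.775074·13.0022·257.6250 = 9295.629 mm³

Volume = 9295.629 mm³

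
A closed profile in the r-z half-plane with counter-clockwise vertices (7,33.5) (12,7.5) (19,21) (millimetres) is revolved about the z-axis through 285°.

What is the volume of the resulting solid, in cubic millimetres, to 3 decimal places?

Profile (r,z), 3 vertices: (7,33.5) (12,7.5) (19,21)
edge 0: (7,33.5)→(12,7.5)  cross = 7·7.5 − 12·33.5 = -349.5000; (r_i+r_j)·cross = 19·-349.5000 = -6640.5000
edge 1: (12,7.5)→(19,21)  cross = 12·21 − 19·7.5 = 109.5000; (r_i+r_j)·cross = 31·109.5000 = 3394.5000
edge 2: (19,21)→(7,33.5)  cross = 19·33.5 − 7·21 = 489.5000; (r_i+r_j)·cross = 26·489.5000 = 12727.0000
Σcross = 249.5000 → A = |Σcross|/2 = 124.7500 mm²
Σ(r_i+r_j)·cross = 9481.0000 → first moment M = |Σ|/6 = 1580.1667
R_c = M/A = 1580.1667/124.7500 = 12.6667 mm
θ = 285° = 4.974188 rad
V = θ·R_c·A = 4.974188·12.6667·124.7500 = 7860.047 mm³

Volume = 7860.047 mm³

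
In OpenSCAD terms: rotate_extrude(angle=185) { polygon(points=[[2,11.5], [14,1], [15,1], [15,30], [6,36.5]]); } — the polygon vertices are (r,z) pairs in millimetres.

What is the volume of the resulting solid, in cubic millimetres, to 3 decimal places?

Profile (r,z), 5 vertices: (2,11.5) (14,1) (15,1) (15,30) (6,36.5)
edge 0: (2,11.5)→(14,1)  cross = 2·1 − 14·11.5 = -159.0000; (r_i+r_j)·cross = 16·-159.0000 = -2544.0000
edge 1: (14,1)→(15,1)  cross = 14·1 − 15·1 = -1.0000; (r_i+r_j)·cross = 29·-1.0000 = -29.0000
edge 2: (15,1)→(15,30)  cross = 15·30 − 15·1 = 435.0000; (r_i+r_j)·cross = 30·435.0000 = 13050.0000
edge 3: (15,30)→(6,36.5)  cross = 15·36.5 − 6·30 = 367.5000; (r_i+r_j)·cross = 21·367.5000 = 7717.5000
edge 4: (6,36.5)→(2,11.5)  cross = 6·11.5 − 2·36.5 = -4.0000; (r_i+r_j)·cross = 8·-4.0000 = -32.0000
Σcross = 638.5000 → A = |Σcross|/2 = 319.2500 mm²
Σ(r_i+r_j)·cross = 18162.5000 → first moment M = |Σ|/6 = 3027.0833
R_c = M/A = 3027.0833/319.2500 = 9.4819 mm
θ = 185° = 3.228859 rad
V = θ·R_c·A = 3.228859·9.4819·319.2500 = 9774.026 mm³

Volume = 9774.026 mm³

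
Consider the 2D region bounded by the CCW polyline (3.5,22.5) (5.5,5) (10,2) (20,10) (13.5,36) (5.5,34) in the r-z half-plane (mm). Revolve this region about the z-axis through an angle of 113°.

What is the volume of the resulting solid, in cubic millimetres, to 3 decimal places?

Profile (r,z), 6 vertices: (3.5,22.5) (5.5,5) (10,2) (20,10) (13.5,36) (5.5,34)
edge 0: (3.5,22.5)→(5.5,5)  cross = 3.5·5 − 5.5·22.5 = -106.2500; (r_i+r_j)·cross = 9·-106.2500 = -956.2500
edge 1: (5.5,5)→(10,2)  cross = 5.5·2 − 10·5 = -39.0000; (r_i+r_j)·cross = 15.5·-39.0000 = -604.5000
edge 2: (10,2)→(20,10)  cross = 10·10 − 20·2 = 60.0000; (r_i+r_j)·cross = 30·60.0000 = 1800.0000
edge 3: (20,10)→(13.5,36)  cross = 20·36 − 13.5·10 = 585.0000; (r_i+r_j)·cross = 33.5·585.0000 = 19597.5000
edge 4: (13.5,36)→(5.5,34)  cross = 13.5·34 − 5.5·36 = 261.0000; (r_i+r_j)·cross = 19·261.0000 = 4959.0000
edge 5: (5.5,34)→(3.5,22.5)  cross = 5.5·22.5 − 3.5·34 = 4.7500; (r_i+r_j)·cross = 9·4.7500 = 42.7500
Σcross = 765.5000 → A = |Σcross|/2 = 382.7500 mm²
Σ(r_i+r_j)·cross = 24838.5000 → first moment M = |Σ|/6 = 4139.7500
R_c = M/A = 4139.7500/382.7500 = 10.8158 mm
θ = 113° = 1.972222 rad
V = θ·R_c·A = 1.972222·10.8158·382.7500 = 8164.506 mm³

Volume = 8164.506 mm³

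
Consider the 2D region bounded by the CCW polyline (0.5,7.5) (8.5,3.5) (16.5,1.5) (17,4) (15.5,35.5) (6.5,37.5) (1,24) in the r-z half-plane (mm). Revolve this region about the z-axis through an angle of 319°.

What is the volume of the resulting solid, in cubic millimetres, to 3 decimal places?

Profile (r,z), 7 vertices: (0.5,7.5) (8.5,3.5) (16.5,1.5) (17,4) (15.5,35.5) (6.5,37.5) (1,24)
edge 0: (0.5,7.5)→(8.5,3.5)  cross = 0.5·3.5 − 8.5·7.5 = -62.0000; (r_i+r_j)·cross = 9·-62.0000 = -558.0000
edge 1: (8.5,3.5)→(16.5,1.5)  cross = 8.5·1.5 − 16.5·3.5 = -45.0000; (r_i+r_j)·cross = 25·-45.0000 = -1125.0000
edge 2: (16.5,1.5)→(17,4)  cross = 16.5·4 − 17·1.5 = 40.5000; (r_i+r_j)·cross = 33.5·40.5000 = 1356.7500
edge 3: (17,4)→(15.5,35.5)  cross = 17·35.5 − 15.5·4 = 541.5000; (r_i+r_j)·cross = 32.5·541.5000 = 17598.7500
edge 4: (15.5,35.5)→(6.5,37.5)  cross = 15.5·37.5 − 6.5·35.5 = 350.5000; (r_i+r_j)·cross = 22·350.5000 = 7711.0000
edge 5: (6.5,37.5)→(1,24)  cross = 6.5·24 − 1·37.5 = 118.5000; (r_i+r_j)·cross = 7.5·118.5000 = 888.7500
edge 6: (1,24)→(0.5,7.5)  cross = 1·7.5 − 0.5·24 = -4.5000; (r_i+r_j)·cross = 1.5·-4.5000 = -6.7500
Σcross = 939.5000 → A = |Σcross|/2 = 469.7500 mm²
Σ(r_i+r_j)·cross = 25865.5000 → first moment M = |Σ|/6 = 4310.9167
R_c = M/A = 4310.9167/469.7500 = 9.1770 mm
θ = 319° = 5.567600 rad
V = θ·R_c·A = 5.567600·9.1770·469.7500 = 24001.461 mm³

Volume = 24001.461 mm³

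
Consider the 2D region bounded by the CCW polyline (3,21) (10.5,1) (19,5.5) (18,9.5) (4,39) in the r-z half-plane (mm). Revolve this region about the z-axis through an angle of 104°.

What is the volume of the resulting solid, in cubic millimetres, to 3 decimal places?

Volume = 4719.181 mm³

Profile (r,z), 5 vertices: (3,21) (10.5,1) (19,5.5) (18,9.5) (4,39)
edge 0: (3,21)→(10.5,1)  cross = 3·1 − 10.5·21 = -217.5000; (r_i+r_j)·cross = 13.5·-217.5000 = -2936.2500
edge 1: (10.5,1)→(19,5.5)  cross = 10.5·5.5 − 19·1 = 38.7500; (r_i+r_j)·cross = 29.5·38.7500 = 1143.1250
edge 2: (19,5.5)→(18,9.5)  cross = 19·9.5 − 18·5.5 = 81.5000; (r_i+r_j)·cross = 37·81.5000 = 3015.5000
edge 3: (18,9.5)→(4,39)  cross = 18·39 − 4·9.5 = 664.0000; (r_i+r_j)·cross = 22·664.0000 = 14608.0000
edge 4: (4,39)→(3,21)  cross = 4·21 − 3·39 = -33.0000; (r_i+r_j)·cross = 7·-33.0000 = -231.0000
Σcross = 533.7500 → A = |Σcross|/2 = 266.8750 mm²
Σ(r_i+r_j)·cross = 15599.3750 → first moment M = |Σ|/6 = 2599.8958
R_c = M/A = 2599.8958/266.8750 = 9.7420 mm
θ = 104° = 1.815142 rad
V = θ·R_c·A = 1.815142·9.7420·266.8750 = 4719.181 mm³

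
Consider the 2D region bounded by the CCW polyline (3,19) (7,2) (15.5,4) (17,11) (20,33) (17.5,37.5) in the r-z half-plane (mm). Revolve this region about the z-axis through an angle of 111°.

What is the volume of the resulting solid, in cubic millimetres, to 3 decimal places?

Profile (r,z), 6 vertices: (3,19) (7,2) (15.5,4) (17,11) (20,33) (17.5,37.5)
edge 0: (3,19)→(7,2)  cross = 3·2 − 7·19 = -127.0000; (r_i+r_j)·cross = 10·-127.0000 = -1270.0000
edge 1: (7,2)→(15.5,4)  cross = 7·4 − 15.5·2 = -3.0000; (r_i+r_j)·cross = 22.5·-3.0000 = -67.5000
edge 2: (15.5,4)→(17,11)  cross = 15.5·11 − 17·4 = 102.5000; (r_i+r_j)·cross = 32.5·102.5000 = 3331.2500
edge 3: (17,11)→(20,33)  cross = 17·33 − 20·11 = 341.0000; (r_i+r_j)·cross = 37·341.0000 = 12617.0000
edge 4: (20,33)→(17.5,37.5)  cross = 20·37.5 − 17.5·33 = 172.5000; (r_i+r_j)·cross = 37.5·172.5000 = 6468.7500
edge 5: (17.5,37.5)→(3,19)  cross = 17.5·19 − 3·37.5 = 220.0000; (r_i+r_j)·cross = 20.5·220.0000 = 4510.0000
Σcross = 706.0000 → A = |Σcross|/2 = 353.0000 mm²
Σ(r_i+r_j)·cross = 25589.5000 → first moment M = |Σ|/6 = 4264.9167
R_c = M/A = 4264.9167/353.0000 = 12.0819 mm
θ = 111° = 1.937315 rad
V = θ·R_c·A = 1.937315·12.0819·353.0000 = 8262.489 mm³

Volume = 8262.489 mm³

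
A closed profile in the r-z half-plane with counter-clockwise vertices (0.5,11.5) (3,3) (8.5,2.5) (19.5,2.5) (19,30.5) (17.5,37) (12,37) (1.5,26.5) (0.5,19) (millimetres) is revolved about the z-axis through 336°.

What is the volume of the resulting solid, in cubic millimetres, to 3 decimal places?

Volume = 34919.989 mm³

Profile (r,z), 9 vertices: (0.5,11.5) (3,3) (8.5,2.5) (19.5,2.5) (19,30.5) (17.5,37) (12,37) (1.5,26.5) (0.5,19)
edge 0: (0.5,11.5)→(3,3)  cross = 0.5·3 − 3·11.5 = -33.0000; (r_i+r_j)·cross = 3.5·-33.0000 = -115.5000
edge 1: (3,3)→(8.5,2.5)  cross = 3·2.5 − 8.5·3 = -18.0000; (r_i+r_j)·cross = 11.5·-18.0000 = -207.0000
edge 2: (8.5,2.5)→(19.5,2.5)  cross = 8.5·2.5 − 19.5·2.5 = -27.5000; (r_i+r_j)·cross = 28·-27.5000 = -770.0000
edge 3: (19.5,2.5)→(19,30.5)  cross = 19.5·30.5 − 19·2.5 = 547.2500; (r_i+r_j)·cross = 38.5·547.2500 = 21069.1250
edge 4: (19,30.5)→(17.5,37)  cross = 19·37 − 17.5·30.5 = 169.2500; (r_i+r_j)·cross = 36.5·169.2500 = 6177.6250
edge 5: (17.5,37)→(12,37)  cross = 17.5·37 − 12·37 = 203.5000; (r_i+r_j)·cross = 29.5·203.5000 = 6003.2500
edge 6: (12,37)→(1.5,26.5)  cross = 12·26.5 − 1.5·37 = 262.5000; (r_i+r_j)·cross = 13.5·262.5000 = 3543.7500
edge 7: (1.5,26.5)→(0.5,19)  cross = 1.5·19 − 0.5·26.5 = 15.2500; (r_i+r_j)·cross = 2·15.2500 = 30.5000
edge 8: (0.5,19)→(0.5,11.5)  cross = 0.5·11.5 − 0.5·19 = -3.7500; (r_i+r_j)·cross = 1·-3.7500 = -3.7500
Σcross = 1115.5000 → A = |Σcross|/2 = 557.7500 mm²
Σ(r_i+r_j)·cross = 35728.0000 → first moment M = |Σ|/6 = 5954.6667
R_c = M/A = 5954.6667/557.7500 = 10.6762 mm
θ = 336° = 5.864306 rad
V = θ·R_c·A = 5.864306·10.6762·557.7500 = 34919.989 mm³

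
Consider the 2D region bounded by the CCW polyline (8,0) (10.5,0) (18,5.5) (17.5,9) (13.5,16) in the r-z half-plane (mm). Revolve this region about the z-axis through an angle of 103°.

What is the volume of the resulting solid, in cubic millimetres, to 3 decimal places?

Profile (r,z), 5 vertices: (8,0) (10.5,0) (18,5.5) (17.5,9) (13.5,16)
edge 0: (8,0)→(10.5,0)  cross = 8·0 − 10.5·0 = 0.0000; (r_i+r_j)·cross = 18.5·0.0000 = 0.0000
edge 1: (10.5,0)→(18,5.5)  cross = 10.5·5.5 − 18·0 = 57.7500; (r_i+r_j)·cross = 28.5·57.7500 = 1645.8750
edge 2: (18,5.5)→(17.5,9)  cross = 18·9 − 17.5·5.5 = 65.7500; (r_i+r_j)·cross = 35.5·65.7500 = 2334.1250
edge 3: (17.5,9)→(13.5,16)  cross = 17.5·16 − 13.5·9 = 158.5000; (r_i+r_j)·cross = 31·158.5000 = 4913.5000
edge 4: (13.5,16)→(8,0)  cross = 13.5·0 − 8·16 = -128.0000; (r_i+r_j)·cross = 21.5·-128.0000 = -2752.0000
Σcross = 154.0000 → A = |Σcross|/2 = 77.0000 mm²
Σ(r_i+r_j)·cross = 6141.5000 → first moment M = |Σ|/6 = 1023.5833
R_c = M/A = 1023.5833/77.0000 = 13.2933 mm
θ = 103° = 1.797689 rad
V = θ·R_c·A = 1.797689·13.2933·77.0000 = 1840.085 mm³

Volume = 1840.085 mm³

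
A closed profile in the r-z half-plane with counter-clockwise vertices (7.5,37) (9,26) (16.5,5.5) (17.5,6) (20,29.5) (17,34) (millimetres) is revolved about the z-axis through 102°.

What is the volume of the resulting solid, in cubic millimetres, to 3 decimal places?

Profile (r,z), 6 vertices: (7.5,37) (9,26) (16.5,5.5) (17.5,6) (20,29.5) (17,34)
edge 0: (7.5,37)→(9,26)  cross = 7.5·26 − 9·37 = -138.0000; (r_i+r_j)·cross = 16.5·-138.0000 = -2277.0000
edge 1: (9,26)→(16.5,5.5)  cross = 9·5.5 − 16.5·26 = -379.5000; (r_i+r_j)·cross = 25.5·-379.5000 = -9677.2500
edge 2: (16.5,5.5)→(17.5,6)  cross = 16.5·6 − 17.5·5.5 = 2.7500; (r_i+r_j)·cross = 34·2.7500 = 93.5000
edge 3: (17.5,6)→(20,29.5)  cross = 17.5·29.5 − 20·6 = 396.2500; (r_i+r_j)·cross = 37.5·396.2500 = 14859.3750
edge 4: (20,29.5)→(17,34)  cross = 20·34 − 17·29.5 = 178.5000; (r_i+r_j)·cross = 37·178.5000 = 6604.5000
edge 5: (17,34)→(7.5,37)  cross = 17·37 − 7.5·34 = 374.0000; (r_i+r_j)·cross = 24.5·374.0000 = 9163.0000
Σcross = 434.0000 → A = |Σcross|/2 = 217.0000 mm²
Σ(r_i+r_j)·cross = 18766.1250 → first moment M = |Σ|/6 = 3127.6875
R_c = M/A = 3127.6875/217.0000 = 14.4133 mm
θ = 102° = 1.780236 rad
V = θ·R_c·A = 1.780236·14.4133·217.0000 = 5568.021 mm³

Volume = 5568.021 mm³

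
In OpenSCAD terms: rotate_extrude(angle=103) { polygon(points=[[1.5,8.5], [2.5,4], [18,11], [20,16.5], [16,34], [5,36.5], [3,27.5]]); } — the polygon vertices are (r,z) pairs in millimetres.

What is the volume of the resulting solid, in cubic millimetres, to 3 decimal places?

Volume = 7722.835 mm³

Profile (r,z), 7 vertices: (1.5,8.5) (2.5,4) (18,11) (20,16.5) (16,34) (5,36.5) (3,27.5)
edge 0: (1.5,8.5)→(2.5,4)  cross = 1.5·4 − 2.5·8.5 = -15.2500; (r_i+r_j)·cross = 4·-15.2500 = -61.0000
edge 1: (2.5,4)→(18,11)  cross = 2.5·11 − 18·4 = -44.5000; (r_i+r_j)·cross = 20.5·-44.5000 = -912.2500
edge 2: (18,11)→(20,16.5)  cross = 18·16.5 − 20·11 = 77.0000; (r_i+r_j)·cross = 38·77.0000 = 2926.0000
edge 3: (20,16.5)→(16,34)  cross = 20·34 − 16·16.5 = 416.0000; (r_i+r_j)·cross = 36·416.0000 = 14976.0000
edge 4: (16,34)→(5,36.5)  cross = 16·36.5 − 5·34 = 414.0000; (r_i+r_j)·cross = 21·414.0000 = 8694.0000
edge 5: (5,36.5)→(3,27.5)  cross = 5·27.5 − 3·36.5 = 28.0000; (r_i+r_j)·cross = 8·28.0000 = 224.0000
edge 6: (3,27.5)→(1.5,8.5)  cross = 3·8.5 − 1.5·27.5 = -15.7500; (r_i+r_j)·cross = 4.5·-15.7500 = -70.8750
Σcross = 859.5000 → A = |Σcross|/2 = 429.7500 mm²
Σ(r_i+r_j)·cross = 25775.8750 → first moment M = |Σ|/6 = 4295.9792
R_c = M/A = 4295.9792/429.7500 = 9.9965 mm
θ = 103° = 1.797689 rad
V = θ·R_c·A = 1.797689·9.9965·429.7500 = 7722.835 mm³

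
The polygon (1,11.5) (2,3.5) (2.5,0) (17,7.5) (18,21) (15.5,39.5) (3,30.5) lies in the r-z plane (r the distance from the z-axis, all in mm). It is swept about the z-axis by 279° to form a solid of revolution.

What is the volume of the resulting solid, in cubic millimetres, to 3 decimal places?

Profile (r,z), 7 vertices: (1,11.5) (2,3.5) (2.5,0) (17,7.5) (18,21) (15.5,39.5) (3,30.5)
edge 0: (1,11.5)→(2,3.5)  cross = 1·3.5 − 2·11.5 = -19.5000; (r_i+r_j)·cross = 3·-19.5000 = -58.5000
edge 1: (2,3.5)→(2.5,0)  cross = 2·0 − 2.5·3.5 = -8.7500; (r_i+r_j)·cross = 4.5·-8.7500 = -39.3750
edge 2: (2.5,0)→(17,7.5)  cross = 2.5·7.5 − 17·0 = 18.7500; (r_i+r_j)·cross = 19.5·18.7500 = 365.6250
edge 3: (17,7.5)→(18,21)  cross = 17·21 − 18·7.5 = 222.0000; (r_i+r_j)·cross = 35·222.0000 = 7770.0000
edge 4: (18,21)→(15.5,39.5)  cross = 18·39.5 − 15.5·21 = 385.5000; (r_i+r_j)·cross = 33.5·385.5000 = 12914.2500
edge 5: (15.5,39.5)→(3,30.5)  cross = 15.5·30.5 − 3·39.5 = 354.2500; (r_i+r_j)·cross = 18.5·354.2500 = 6553.6250
edge 6: (3,30.5)→(1,11.5)  cross = 3·11.5 − 1·30.5 = 4.0000; (r_i+r_j)·cross = 4·4.0000 = 16.0000
Σcross = 956.2500 → A = |Σcross|/2 = 478.1250 mm²
Σ(r_i+r_j)·cross = 27521.6250 → first moment M = |Σ|/6 = 4586.9375
R_c = M/A = 4586.9375/478.1250 = 9.5936 mm
θ = 279° = 4.869469 rad
V = θ·R_c·A = 4.869469·9.5936·478.1250 = 22335.948 mm³

Volume = 22335.948 mm³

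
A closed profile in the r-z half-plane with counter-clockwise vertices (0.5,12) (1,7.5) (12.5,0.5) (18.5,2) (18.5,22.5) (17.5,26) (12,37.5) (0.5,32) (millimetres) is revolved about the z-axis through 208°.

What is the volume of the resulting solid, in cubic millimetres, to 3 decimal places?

Profile (r,z), 8 vertices: (0.5,12) (1,7.5) (12.5,0.5) (18.5,2) (18.5,22.5) (17.5,26) (12,37.5) (0.5,32)
edge 0: (0.5,12)→(1,7.5)  cross = 0.5·7.5 − 1·12 = -8.2500; (r_i+r_j)·cross = 1.5·-8.2500 = -12.3750
edge 1: (1,7.5)→(12.5,0.5)  cross = 1·0.5 − 12.5·7.5 = -93.2500; (r_i+r_j)·cross = 13.5·-93.2500 = -1258.8750
edge 2: (12.5,0.5)→(18.5,2)  cross = 12.5·2 − 18.5·0.5 = 15.7500; (r_i+r_j)·cross = 31·15.7500 = 488.2500
edge 3: (18.5,2)→(18.5,22.5)  cross = 18.5·22.5 − 18.5·2 = 379.2500; (r_i+r_j)·cross = 37·379.2500 = 14032.2500
edge 4: (18.5,22.5)→(17.5,26)  cross = 18.5·26 − 17.5·22.5 = 87.2500; (r_i+r_j)·cross = 36·87.2500 = 3141.0000
edge 5: (17.5,26)→(12,37.5)  cross = 17.5·37.5 − 12·26 = 344.2500; (r_i+r_j)·cross = 29.5·344.2500 = 10155.3750
edge 6: (12,37.5)→(0.5,32)  cross = 12·32 − 0.5·37.5 = 365.2500; (r_i+r_j)·cross = 12.5·365.2500 = 4565.6250
edge 7: (0.5,32)→(0.5,12)  cross = 0.5·12 − 0.5·32 = -10.0000; (r_i+r_j)·cross = 1·-10.0000 = -10.0000
Σcross = 1080.2500 → A = |Σcross|/2 = 540.1250 mm²
Σ(r_i+r_j)·cross = 31101.2500 → first moment M = |Σ|/6 = 5183.5417
R_c = M/A = 5183.5417/540.1250 = 9.5969 mm
θ = 208° = 3.630285 rad
V = θ·R_c·A = 3.630285·9.5969·540.1250 = 18817.733 mm³

Volume = 18817.733 mm³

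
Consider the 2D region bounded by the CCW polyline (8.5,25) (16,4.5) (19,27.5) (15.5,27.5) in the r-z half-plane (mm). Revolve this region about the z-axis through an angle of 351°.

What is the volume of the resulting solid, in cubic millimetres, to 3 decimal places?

Profile (r,z), 4 vertices: (8.5,25) (16,4.5) (19,27.5) (15.5,27.5)
edge 0: (8.5,25)→(16,4.5)  cross = 8.5·4.5 − 16·25 = -361.7500; (r_i+r_j)·cross = 24.5·-361.7500 = -8862.8750
edge 1: (16,4.5)→(19,27.5)  cross = 16·27.5 − 19·4.5 = 354.5000; (r_i+r_j)·cross = 35·354.5000 = 12407.5000
edge 2: (19,27.5)→(15.5,27.5)  cross = 19·27.5 − 15.5·27.5 = 96.2500; (r_i+r_j)·cross = 34.5·96.2500 = 3320.6250
edge 3: (15.5,27.5)→(8.5,25)  cross = 15.5·25 − 8.5·27.5 = 153.7500; (r_i+r_j)·cross = 24·153.7500 = 3690.0000
Σcross = 242.7500 → A = |Σcross|/2 = 121.3750 mm²
Σ(r_i+r_j)·cross = 10555.2500 → first moment M = |Σ|/6 = 1759.2083
R_c = M/A = 1759.2083/121.3750 = 14.4940 mm
θ = 351° = 6.126106 rad
V = θ·R_c·A = 6.126106·14.4940·121.3750 = 10777.096 mm³

Volume = 10777.096 mm³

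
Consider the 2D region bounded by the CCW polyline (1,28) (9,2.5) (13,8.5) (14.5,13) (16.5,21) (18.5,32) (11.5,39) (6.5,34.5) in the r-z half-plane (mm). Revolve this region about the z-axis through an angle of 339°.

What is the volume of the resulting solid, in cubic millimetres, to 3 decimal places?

Volume = 21392.076 mm³

Profile (r,z), 8 vertices: (1,28) (9,2.5) (13,8.5) (14.5,13) (16.5,21) (18.5,32) (11.5,39) (6.5,34.5)
edge 0: (1,28)→(9,2.5)  cross = 1·2.5 − 9·28 = -249.5000; (r_i+r_j)·cross = 10·-249.5000 = -2495.0000
edge 1: (9,2.5)→(13,8.5)  cross = 9·8.5 − 13·2.5 = 44.0000; (r_i+r_j)·cross = 22·44.0000 = 968.0000
edge 2: (13,8.5)→(14.5,13)  cross = 13·13 − 14.5·8.5 = 45.7500; (r_i+r_j)·cross = 27.5·45.7500 = 1258.1250
edge 3: (14.5,13)→(16.5,21)  cross = 14.5·21 − 16.5·13 = 90.0000; (r_i+r_j)·cross = 31·90.0000 = 2790.0000
edge 4: (16.5,21)→(18.5,32)  cross = 16.5·32 − 18.5·21 = 139.5000; (r_i+r_j)·cross = 35·139.5000 = 4882.5000
edge 5: (18.5,32)→(11.5,39)  cross = 18.5·39 − 11.5·32 = 353.5000; (r_i+r_j)·cross = 30·353.5000 = 10605.0000
edge 6: (11.5,39)→(6.5,34.5)  cross = 11.5·34.5 − 6.5·39 = 143.2500; (r_i+r_j)·cross = 18·143.2500 = 2578.5000
edge 7: (6.5,34.5)→(1,28)  cross = 6.5·28 − 1·34.5 = 147.5000; (r_i+r_j)·cross = 7.5·147.5000 = 1106.2500
Σcross = 714.0000 → A = |Σcross|/2 = 357.0000 mm²
Σ(r_i+r_j)·cross = 21693.3750 → first moment M = |Σ|/6 = 3615.5625
R_c = M/A = 3615.5625/357.0000 = 10.1276 mm
θ = 339° = 5.916666 rad
V = θ·R_c·A = 5.916666·10.1276·357.0000 = 21392.076 mm³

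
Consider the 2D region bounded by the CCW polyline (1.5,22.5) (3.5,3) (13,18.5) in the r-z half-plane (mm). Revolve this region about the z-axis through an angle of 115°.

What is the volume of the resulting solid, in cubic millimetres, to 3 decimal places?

Volume = 1302.125 mm³

Profile (r,z), 3 vertices: (1.5,22.5) (3.5,3) (13,18.5)
edge 0: (1.5,22.5)→(3.5,3)  cross = 1.5·3 − 3.5·22.5 = -74.2500; (r_i+r_j)·cross = 5·-74.2500 = -371.2500
edge 1: (3.5,3)→(13,18.5)  cross = 3.5·18.5 − 13·3 = 25.7500; (r_i+r_j)·cross = 16.5·25.7500 = 424.8750
edge 2: (13,18.5)→(1.5,22.5)  cross = 13·22.5 − 1.5·18.5 = 264.7500; (r_i+r_j)·cross = 14.5·264.7500 = 3838.8750
Σcross = 216.2500 → A = |Σcross|/2 = 108.1250 mm²
Σ(r_i+r_j)·cross = 3892.5000 → first moment M = |Σ|/6 = 648.7500
R_c = M/A = 648.7500/108.1250 = 6.0000 mm
θ = 115° = 2.007129 rad
V = θ·R_c·A = 2.007129·6.0000·108.1250 = 1302.125 mm³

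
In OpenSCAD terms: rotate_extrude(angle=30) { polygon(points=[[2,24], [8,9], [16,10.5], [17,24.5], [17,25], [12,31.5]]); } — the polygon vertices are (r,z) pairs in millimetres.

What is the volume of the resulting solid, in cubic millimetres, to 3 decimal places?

Profile (r,z), 6 vertices: (2,24) (8,9) (16,10.5) (17,24.5) (17,25) (12,31.5)
edge 0: (2,24)→(8,9)  cross = 2·9 − 8·24 = -174.0000; (r_i+r_j)·cross = 10·-174.0000 = -1740.0000
edge 1: (8,9)→(16,10.5)  cross = 8·10.5 − 16·9 = -60.0000; (r_i+r_j)·cross = 24·-60.0000 = -1440.0000
edge 2: (16,10.5)→(17,24.5)  cross = 16·24.5 − 17·10.5 = 213.5000; (r_i+r_j)·cross = 33·213.5000 = 7045.5000
edge 3: (17,24.5)→(17,25)  cross = 17·25 − 17·24.5 = 8.5000; (r_i+r_j)·cross = 34·8.5000 = 289.0000
edge 4: (17,25)→(12,31.5)  cross = 17·31.5 − 12·25 = 235.5000; (r_i+r_j)·cross = 29·235.5000 = 6829.5000
edge 5: (12,31.5)→(2,24)  cross = 12·24 − 2·31.5 = 225.0000; (r_i+r_j)·cross = 14·225.0000 = 3150.0000
Σcross = 448.5000 → A = |Σcross|/2 = 224.2500 mm²
Σ(r_i+r_j)·cross = 14134.0000 → first moment M = |Σ|/6 = 2355.6667
R_c = M/A = 2355.6667/224.2500 = 10.5046 mm
θ = 30° = 0.523599 rad
V = θ·R_c·A = 0.523599·10.5046·224.2500 = 1233.424 mm³

Volume = 1233.424 mm³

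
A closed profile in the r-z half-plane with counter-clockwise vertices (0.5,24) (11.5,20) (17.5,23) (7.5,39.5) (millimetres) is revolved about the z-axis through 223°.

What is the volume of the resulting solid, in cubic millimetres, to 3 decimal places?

Profile (r,z), 4 vertices: (0.5,24) (11.5,20) (17.5,23) (7.5,39.5)
edge 0: (0.5,24)→(11.5,20)  cross = 0.5·20 − 11.5·24 = -266.0000; (r_i+r_j)·cross = 12·-266.0000 = -3192.0000
edge 1: (11.5,20)→(17.5,23)  cross = 11.5·23 − 17.5·20 = -85.5000; (r_i+r_j)·cross = 29·-85.5000 = -2479.5000
edge 2: (17.5,23)→(7.5,39.5)  cross = 17.5·39.5 − 7.5·23 = 518.7500; (r_i+r_j)·cross = 25·518.7500 = 12968.7500
edge 3: (7.5,39.5)→(0.5,24)  cross = 7.5·24 − 0.5·39.5 = 160.2500; (r_i+r_j)·cross = 8·160.2500 = 1282.0000
Σcross = 327.5000 → A = |Σcross|/2 = 163.7500 mm²
Σ(r_i+r_j)·cross = 8579.2500 → first moment M = |Σ|/6 = 1429.8750
R_c = M/A = 1429.8750/163.7500 = 8.7321 mm
θ = 223° = 3.892084 rad
V = θ·R_c·A = 3.892084·8.7321·163.7500 = 5565.194 mm³

Volume = 5565.194 mm³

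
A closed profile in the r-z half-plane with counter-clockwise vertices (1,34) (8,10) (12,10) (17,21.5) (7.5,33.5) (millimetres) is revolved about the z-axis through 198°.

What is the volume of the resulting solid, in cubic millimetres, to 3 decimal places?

Profile (r,z), 5 vertices: (1,34) (8,10) (12,10) (17,21.5) (7.5,33.5)
edge 0: (1,34)→(8,10)  cross = 1·10 − 8·34 = -262.0000; (r_i+r_j)·cross = 9·-262.0000 = -2358.0000
edge 1: (8,10)→(12,10)  cross = 8·10 − 12·10 = -40.0000; (r_i+r_j)·cross = 20·-40.0000 = -800.0000
edge 2: (12,10)→(17,21.5)  cross = 12·21.5 − 17·10 = 88.0000; (r_i+r_j)·cross = 29·88.0000 = 2552.0000
edge 3: (17,21.5)→(7.5,33.5)  cross = 17·33.5 − 7.5·21.5 = 408.2500; (r_i+r_j)·cross = 24.5·408.2500 = 10002.1250
edge 4: (7.5,33.5)→(1,34)  cross = 7.5·34 − 1·33.5 = 221.5000; (r_i+r_j)·cross = 8.5·221.5000 = 1882.7500
Σcross = 415.7500 → A = |Σcross|/2 = 207.8750 mm²
Σ(r_i+r_j)·cross = 11278.8750 → first moment M = |Σ|/6 = 1879.8125
R_c = M/A = 1879.8125/207.8750 = 9.0430 mm
θ = 198° = 3.455752 rad
V = θ·R_c·A = 3.455752·9.0430·207.8750 = 6496.166 mm³

Volume = 6496.166 mm³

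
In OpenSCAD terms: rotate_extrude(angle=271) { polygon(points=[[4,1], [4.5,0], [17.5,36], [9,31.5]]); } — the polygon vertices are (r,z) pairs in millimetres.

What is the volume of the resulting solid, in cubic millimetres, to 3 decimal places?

Profile (r,z), 4 vertices: (4,1) (4.5,0) (17.5,36) (9,31.5)
edge 0: (4,1)→(4.5,0)  cross = 4·0 − 4.5·1 = -4.5000; (r_i+r_j)·cross = 8.5·-4.5000 = -38.2500
edge 1: (4.5,0)→(17.5,36)  cross = 4.5·36 − 17.5·0 = 162.0000; (r_i+r_j)·cross = 22·162.0000 = 3564.0000
edge 2: (17.5,36)→(9,31.5)  cross = 17.5·31.5 − 9·36 = 227.2500; (r_i+r_j)·cross = 26.5·227.2500 = 6022.1250
edge 3: (9,31.5)→(4,1)  cross = 9·1 − 4·31.5 = -117.0000; (r_i+r_j)·cross = 13·-117.0000 = -1521.0000
Σcross = 267.7500 → A = |Σcross|/2 = 133.8750 mm²
Σ(r_i+r_j)·cross = 8026.8750 → first moment M = |Σ|/6 = 1337.8125
R_c = M/A = 1337.8125/133.8750 = 9.9930 mm
θ = 271° = 4.729842 rad
V = θ·R_c·A = 4.729842·9.9930·133.8750 = 6327.642 mm³

Volume = 6327.642 mm³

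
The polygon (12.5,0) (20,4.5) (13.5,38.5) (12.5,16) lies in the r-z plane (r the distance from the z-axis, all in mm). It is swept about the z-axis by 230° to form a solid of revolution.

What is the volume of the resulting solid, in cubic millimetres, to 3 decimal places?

Profile (r,z), 4 vertices: (12.5,0) (20,4.5) (13.5,38.5) (12.5,16)
edge 0: (12.5,0)→(20,4.5)  cross = 12.5·4.5 − 20·0 = 56.2500; (r_i+r_j)·cross = 32.5·56.2500 = 1828.1250
edge 1: (20,4.5)→(13.5,38.5)  cross = 20·38.5 − 13.5·4.5 = 709.2500; (r_i+r_j)·cross = 33.5·709.2500 = 23759.8750
edge 2: (13.5,38.5)→(12.5,16)  cross = 13.5·16 − 12.5·38.5 = -265.2500; (r_i+r_j)·cross = 26·-265.2500 = -6896.5000
edge 3: (12.5,16)→(12.5,0)  cross = 12.5·0 − 12.5·16 = -200.0000; (r_i+r_j)·cross = 25·-200.0000 = -5000.0000
Σcross = 300.2500 → A = |Σcross|/2 = 150.1250 mm²
Σ(r_i+r_j)·cross = 13691.5000 → first moment M = |Σ|/6 = 2281.9167
R_c = M/A = 2281.9167/150.1250 = 15.2001 mm
θ = 230° = 4.014257 rad
V = θ·R_c·A = 4.014257·15.2001·150.1250 = 9160.201 mm³

Volume = 9160.201 mm³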